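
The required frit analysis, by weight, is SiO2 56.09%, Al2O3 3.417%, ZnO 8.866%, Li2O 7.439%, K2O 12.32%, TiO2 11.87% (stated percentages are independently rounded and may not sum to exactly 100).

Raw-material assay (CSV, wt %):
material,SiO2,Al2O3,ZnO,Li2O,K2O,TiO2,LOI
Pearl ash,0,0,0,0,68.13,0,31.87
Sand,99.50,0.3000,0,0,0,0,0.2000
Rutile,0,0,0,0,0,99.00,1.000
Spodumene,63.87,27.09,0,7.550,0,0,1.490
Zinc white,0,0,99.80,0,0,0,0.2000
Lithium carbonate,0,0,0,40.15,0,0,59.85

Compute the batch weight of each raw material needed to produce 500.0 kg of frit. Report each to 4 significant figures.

Batch per 500.0 kg frit:
  Pearl ash: 90.42 kg
  Sand: 243.1 kg
  Rutile: 59.95 kg
  Spodumene: 60.38 kg
  Zinc white: 44.42 kg
  Lithium carbonate: 81.29 kg
Total batch = 579.6 kg; LOI loss = 79.54 kg; yield = 86.28%

The intermediate values are shown rounded to four significant digits within the worked lines. All internal work holds full float precision at each step; every reported value is rounded once only; derived quantities (yield, LOI, net glass mass, totals, the six compositions) are recomputed from the weighed amounts per 500.0 kg of glass at full precision, precisely as stated by the problem or the answer.
Oxide-by-oxide targets in 500.0 kg frit:
  SiO2: 56.09% × 500.0 = 280.4 kg
  Al2O3: 3.417% × 500.0 = 17.08 kg
  ZnO: 8.866% × 500.0 = 44.33 kg
  Li2O: 7.439% × 500.0 = 37.20 kg
  K2O: 12.32% × 500.0 = 61.60 kg
  TiO2: 11.87% × 500.0 = 59.35 kg
Mass-balance tally per oxide per the reported batch figures, against the basis in use (sums match the target masses given rounding of the digits):
  SiO2: 243.1·0.9950 + 60.38·0.6387 = 280.4 kg (target 280.4 kg)
  Al2O3: 243.1·0.003000 + 60.38·0.2709 = 17.09 kg (target 17.08 kg)
  ZnO: 44.42·0.9980 = 44.33 kg (target 44.33 kg)
  Li2O: 60.38·0.07550 + 81.29·0.4015 = 37.20 kg (target 37.20 kg)
  K2O: 90.42·0.6813 = 61.60 kg (target 61.60 kg)
  TiO2: 59.95·0.9900 = 59.35 kg (target 59.35 kg)
Glass-mass sanity pass: batch total minus LOI = 500.0 kg (the targets, summed, come to 500.0 kg; stated basis 500.0 kg — any gap is answer rounding).
Total batch = Σ batch = 579.6 kg; ignition loss, Σ(batch × LOI) = 79.54 kg; as yield: glass ÷ batch → 86.28%.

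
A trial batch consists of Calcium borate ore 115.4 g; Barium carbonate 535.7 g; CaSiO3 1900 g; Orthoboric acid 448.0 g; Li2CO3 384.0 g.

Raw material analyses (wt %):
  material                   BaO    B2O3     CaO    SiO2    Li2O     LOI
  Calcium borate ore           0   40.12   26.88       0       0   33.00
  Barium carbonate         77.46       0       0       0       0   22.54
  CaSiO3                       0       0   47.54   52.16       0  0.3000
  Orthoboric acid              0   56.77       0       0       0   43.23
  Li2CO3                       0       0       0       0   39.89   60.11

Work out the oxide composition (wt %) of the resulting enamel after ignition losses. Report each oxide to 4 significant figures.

All internal work runs at exact precision in every operation. Values along the way appear with 4-significant-digit rounding on the page; every reported value is rounded just once; derived quantities (the yield, ignition loss, net glass mass, the totals, five oxide percentages) are rebuilt starting from the weights at 2794 g of glass in exact precision, exactly as shown in either problem or answer.
Mass of each oxide from the mix:
  BaO: 535.7·0.7746 = 415.0 g
  B2O3: 115.4·0.4012 + 448.0·0.5677 = 300.6 g
  CaO: 115.4·0.2688 + 1900·0.4754 = 934.3 g
  SiO2: 1900·0.5216 = 991.0 g
  Li2O: 384.0·0.3989 = 153.2 g
LOI: 115.4·0.3300 + 535.7·0.2254 + 1900·0.003000 + 448.0·0.4323 + 384.0·0.6011 = 589.0 g
Glass mass = batch − LOI = 3383 − 589.0 = 2794 g (= the summed oxide contributions)
each wt % is 100 × oxide ÷ glass

Glass mass = 2794 g (batch 3383 − LOI 589.0).
Composition: BaO 14.85%, B2O3 10.76%, CaO 33.44%, SiO2 35.47%, Li2O 5.482%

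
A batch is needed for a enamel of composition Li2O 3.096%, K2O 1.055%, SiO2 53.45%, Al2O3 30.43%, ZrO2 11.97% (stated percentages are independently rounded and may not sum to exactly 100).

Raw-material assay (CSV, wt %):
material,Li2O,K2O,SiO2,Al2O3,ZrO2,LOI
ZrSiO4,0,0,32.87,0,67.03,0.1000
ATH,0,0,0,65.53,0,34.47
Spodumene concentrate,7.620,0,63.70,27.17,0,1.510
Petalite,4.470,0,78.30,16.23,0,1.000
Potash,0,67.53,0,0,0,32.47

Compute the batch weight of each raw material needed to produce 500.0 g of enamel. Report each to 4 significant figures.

Working values appear with 4-significant-digit rounding within the worked lines; every computation maintains full precision through every step. Every reported result includes exactly one rounding; derived quantities, which include glass mass, the five compositions, LOI, the totals, yield, are re-derived in exact precision, as quoted within the problem or answer text, from the batch weights for 500.0 g of glass.
Per-oxide target masses for 500.0 g enamel:
  Li2O: 3.096% × 500.0 = 15.48 g
  K2O: 1.055% × 500.0 = 5.275 g
  SiO2: 53.45% × 500.0 = 267.2 g
  Al2O3: 30.43% × 500.0 = 152.2 g
  ZrO2: 11.97% × 500.0 = 59.85 g
Checking each oxide sum given the weights on record, per the basis as stated (target by target, the sums agree modulo rounding of the values):
  Li2O: 47.66·0.07620 + 265.1·0.04470 = 15.48 g (target 15.48 g)
  K2O: 7.811·0.6753 = 5.275 g (target 5.275 g)
  SiO2: 89.29·0.3287 + 47.66·0.6370 + 265.1·0.7830 = 267.3 g (target 267.2 g)
  Al2O3: 146.8·0.6553 + 47.66·0.2717 + 265.1·0.1623 = 152.2 g (target 152.2 g)
  ZrO2: 89.29·0.6703 = 59.85 g (target 59.85 g)
Glass-mass sanity pass: total batch − LOI = 500.1 g (oxide target masses add up to 500.0 g; the stated basis being 500.0 g — any gap is answer rounding).
Summing the batch: Σ batch = 556.7 g; LOI removed, Σ of batch·LOI: 56.60 g; as yield: glass ÷ batch → 89.83%.

Batch per 500.0 g enamel:
  ZrSiO4: 89.29 g
  ATH: 146.8 g
  Spodumene concentrate: 47.66 g
  Petalite: 265.1 g
  Potash: 7.811 g
Total batch = 556.7 g; LOI loss = 56.60 g; yield = 89.83%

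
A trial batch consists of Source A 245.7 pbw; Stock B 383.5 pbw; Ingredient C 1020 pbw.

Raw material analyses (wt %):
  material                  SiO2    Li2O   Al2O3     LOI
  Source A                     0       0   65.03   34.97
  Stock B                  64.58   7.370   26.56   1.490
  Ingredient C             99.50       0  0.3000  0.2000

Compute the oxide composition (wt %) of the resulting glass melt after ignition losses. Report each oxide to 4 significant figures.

Working values are printed, rounded to four significant digits, within the worked lines — all internal work keeps exact precision at all times. Every reported result takes a single rounding — derived quantities (LOI, three oxide percentages, yield, glass mass, the totals) are computed in exact precision starting from the weights on 1556 pbw of glass, exactly as printed in problem or answer.
Delivered oxide masses:
  SiO2: 383.5·0.6458 + 1020·0.9950 = 1263 pbw
  Li2O: 383.5·0.07370 = 28.26 pbw
  Al2O3: 245.7·0.6503 + 383.5·0.2656 + 1020·0.003000 = 264.7 pbw
LOI: 245.7·0.3497 + 383.5·0.01490 + 1020·0.002000 = 93.68 pbw
Resulting glass, batch − LOI: 1649 − 93.68 = 1556 pbw (matching Σ of the oxides)
wt %: oxide over glass, times 100

Glass mass = 1556 pbw (batch 1649 − LOI 93.68).
Composition: SiO2 81.17%, Li2O 1.817%, Al2O3 17.02%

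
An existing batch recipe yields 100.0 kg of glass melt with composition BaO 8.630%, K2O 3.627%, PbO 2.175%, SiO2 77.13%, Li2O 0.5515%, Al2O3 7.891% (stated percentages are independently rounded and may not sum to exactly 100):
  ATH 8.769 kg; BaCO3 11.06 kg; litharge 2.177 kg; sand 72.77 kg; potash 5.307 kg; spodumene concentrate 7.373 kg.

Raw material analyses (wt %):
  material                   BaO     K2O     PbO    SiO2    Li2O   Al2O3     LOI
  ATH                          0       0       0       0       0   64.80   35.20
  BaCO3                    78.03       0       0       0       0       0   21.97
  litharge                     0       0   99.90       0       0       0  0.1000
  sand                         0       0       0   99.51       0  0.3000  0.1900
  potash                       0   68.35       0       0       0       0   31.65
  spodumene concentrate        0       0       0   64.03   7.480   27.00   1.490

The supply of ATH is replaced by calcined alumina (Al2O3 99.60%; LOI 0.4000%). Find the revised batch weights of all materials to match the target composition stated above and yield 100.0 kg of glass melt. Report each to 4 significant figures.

Revised batch per 100.0 kg glass melt:
  calcined alumina: 5.705 kg
  BaCO3: 11.06 kg
  litharge: 2.177 kg
  sand: 72.77 kg
  potash: 5.307 kg
  spodumene concentrate: 7.373 kg
Total batch = 104.4 kg; LOI loss = 4.383 kg

Every computation keeps full float precision through every step — intermediates are displayed (rounded to four significant digits) in the working. Each reported figure takes exactly one rounding; all derived quantities are carried from the weighed amounts on 100.0 kg of glass at full precision (six oxide percentages, totals, LOI, glass mass, the yield) precisely as stated by the problem or answer text.
Oxide-by-oxide targets in 100.0 kg glass melt:
  BaO: 8.630% × 100.0 = 8.630 kg
  K2O: 3.627% × 100.0 = 3.627 kg
  PbO: 2.175% × 100.0 = 2.175 kg
  SiO2: 77.13% × 100.0 = 77.13 kg
  Li2O: 0.5515% × 100.0 = 0.5515 kg
  Al2O3: 7.891% × 100.0 = 7.891 kg
Checking each oxide sum applying the batch weights above, on the stated basis (summed amounts equal target values net of answer rounding effects):
  BaO: 11.06·0.7803 = 8.630 kg (target 8.630 kg)
  K2O: 5.307·0.6835 = 3.627 kg (target 3.627 kg)
  PbO: 2.177·0.9990 = 2.175 kg (target 2.175 kg)
  SiO2: 72.77·0.9951 + 7.373·0.6403 = 77.13 kg (target 77.13 kg)
  Li2O: 7.373·0.07480 = 0.5515 kg (target 0.5515 kg)
  Al2O3: 5.705·0.9960 + 72.77·0.003000 + 7.373·0.2700 = 7.891 kg (target 7.891 kg)
Auditing the glass mass value: total batch − LOI = 100.0 kg (the targets, summed, come to 100.0 kg; with the basis standing at 100.0 kg — gaps are rounding artifacts).
Summing the batch: Σ batch = 104.4 kg; LOI loss = Σ batch·LOI = 4.383 kg; glass ÷ batch gives a yield of 95.80%.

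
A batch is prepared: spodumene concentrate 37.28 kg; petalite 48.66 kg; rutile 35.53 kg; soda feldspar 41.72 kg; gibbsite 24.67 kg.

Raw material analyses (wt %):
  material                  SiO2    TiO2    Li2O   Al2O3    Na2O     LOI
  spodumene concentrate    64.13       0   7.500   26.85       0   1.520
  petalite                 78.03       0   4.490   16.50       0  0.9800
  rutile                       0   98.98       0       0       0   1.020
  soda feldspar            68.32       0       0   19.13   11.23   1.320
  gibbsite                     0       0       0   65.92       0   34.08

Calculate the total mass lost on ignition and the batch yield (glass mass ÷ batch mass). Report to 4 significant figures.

In-progress results are printed rounded off to 4 significant digits within the worked lines. The working math holds full precision through every step — every reported figure is rounded exactly once. All derived quantities (five oxide percentages, glass mass, totals, ignition loss, yield) are re-derived starting from the weights for 177.5 kg of glass in full float precision, exactly as shown in the problem or the answer.
Loss on ignition, line by line:
  spodumene concentrate: 37.28 × 0.01520 = 0.5667 kg
  petalite: 48.66 × 0.009800 = 0.4769 kg
  rutile: 35.53 × 0.01020 = 0.3624 kg
  soda feldspar: 41.72 × 0.01320 = 0.5507 kg
  gibbsite: 24.67 × 0.3408 = 8.408 kg
Total LOI = 10.36 kg
Glass = batch − LOI = 187.9 − 10.36 = 177.5 kg

LOI loss = 10.36 kg; glass = 177.5 kg; yield = 94.48%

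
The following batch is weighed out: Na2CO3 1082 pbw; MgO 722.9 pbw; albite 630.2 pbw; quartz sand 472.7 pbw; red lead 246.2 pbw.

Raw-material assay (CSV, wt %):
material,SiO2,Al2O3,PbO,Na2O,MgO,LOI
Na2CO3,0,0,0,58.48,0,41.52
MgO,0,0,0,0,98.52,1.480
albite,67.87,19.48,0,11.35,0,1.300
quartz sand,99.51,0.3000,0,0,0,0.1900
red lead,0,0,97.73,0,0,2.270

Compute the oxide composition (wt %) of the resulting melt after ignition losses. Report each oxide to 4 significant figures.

Glass mass = 2679 pbw (batch 3154 − LOI 474.6).
Composition: SiO2 33.52%, Al2O3 4.635%, PbO 8.980%, Na2O 26.29%, MgO 26.58%

The working math carries full float precision from start to finish; in-progress results are displayed, rounded to 4 significant figures, between the steps — each reported figure sees exactly one rounding — all derived quantities (five oxide percentages, totals, the yield, LOI, net glass mass) are recomputed from the batch weights on 2679 pbw of glass at full float precision as quoted within either problem or answer.
What the batch supplies per oxide:
  SiO2: 630.2·0.6787 + 472.7·0.9951 = 898.1 pbw
  Al2O3: 630.2·0.1948 + 472.7·0.003000 = 124.2 pbw
  PbO: 246.2·0.9773 = 240.6 pbw
  Na2O: 1082·0.5848 + 630.2·0.1135 = 704.3 pbw
  MgO: 722.9·0.9852 = 712.2 pbw
LOI: 1082·0.4152 + 722.9·0.01480 + 630.2·0.01300 + 472.7·0.001900 + 246.2·0.02270 = 474.6 pbw
The glass mass, total less LOI, = 3154 − 474.6 = 2679 pbw (= the summed oxide contributions)
oxide / glass × 100 gives the wt %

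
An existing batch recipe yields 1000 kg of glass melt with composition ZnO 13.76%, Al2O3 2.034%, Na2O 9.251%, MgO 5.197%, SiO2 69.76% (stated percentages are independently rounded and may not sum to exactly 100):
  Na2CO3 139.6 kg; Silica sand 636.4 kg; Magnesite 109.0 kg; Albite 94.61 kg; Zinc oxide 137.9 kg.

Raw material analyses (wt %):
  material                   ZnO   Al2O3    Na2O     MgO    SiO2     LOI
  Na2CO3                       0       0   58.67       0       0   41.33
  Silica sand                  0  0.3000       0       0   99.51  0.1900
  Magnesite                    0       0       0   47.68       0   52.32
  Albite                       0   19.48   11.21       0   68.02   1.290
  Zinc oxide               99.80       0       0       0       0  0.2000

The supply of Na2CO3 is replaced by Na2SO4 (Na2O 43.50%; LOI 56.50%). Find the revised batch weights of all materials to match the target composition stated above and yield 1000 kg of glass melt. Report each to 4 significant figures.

All arithmetic runs at full float precision from start to finish; the intermediate values appear rounded to 4 significant digits — each reported figure carries a single rounding. The derived quantities (the yield, five oxide percentages, glass mass, ignition loss, the totals) are rebuilt using the weight values for 1000 kg of glass at exact precision as quoted within the question or the answer.
Target oxide masses per 1000 kg glass melt:
  ZnO: 13.76% × 1000 = 137.6 kg
  Al2O3: 2.034% × 1000 = 20.34 kg
  Na2O: 9.251% × 1000 = 92.51 kg
  MgO: 5.197% × 1000 = 51.97 kg
  SiO2: 69.76% × 1000 = 697.6 kg
A balance pass over the oxides, using the reported weights, for the quoted basis mass (target by target, the sums agree modulo rounding of the values):
  ZnO: 137.9·0.9980 = 137.6 kg (target 137.6 kg)
  Al2O3: 636.4·0.003000 + 94.61·0.1948 = 20.34 kg (target 20.34 kg)
  Na2O: 188.3·0.4350 + 94.61·0.1121 = 92.52 kg (target 92.51 kg)
  MgO: 109.0·0.4768 = 51.97 kg (target 51.97 kg)
  SiO2: 636.4·0.9951 + 94.61·0.6802 = 697.6 kg (target 697.6 kg)
Glass-mass closure: batch total minus LOI = 1000 kg (the targets, summed, come to 1000 kg; with the basis standing at 1000 kg — rounding explains the deltas).
Whole-batch sum: Σ batch = 1166 kg; Σ batch·LOI gives LOI loss = 166.1 kg; the yield ratio, glass ÷ batch: 85.76%.

Revised batch per 1000 kg glass melt:
  Na2SO4: 188.3 kg
  Silica sand: 636.4 kg
  Magnesite: 109.0 kg
  Albite: 94.61 kg
  Zinc oxide: 137.9 kg
Total batch = 1166 kg; LOI loss = 166.1 kg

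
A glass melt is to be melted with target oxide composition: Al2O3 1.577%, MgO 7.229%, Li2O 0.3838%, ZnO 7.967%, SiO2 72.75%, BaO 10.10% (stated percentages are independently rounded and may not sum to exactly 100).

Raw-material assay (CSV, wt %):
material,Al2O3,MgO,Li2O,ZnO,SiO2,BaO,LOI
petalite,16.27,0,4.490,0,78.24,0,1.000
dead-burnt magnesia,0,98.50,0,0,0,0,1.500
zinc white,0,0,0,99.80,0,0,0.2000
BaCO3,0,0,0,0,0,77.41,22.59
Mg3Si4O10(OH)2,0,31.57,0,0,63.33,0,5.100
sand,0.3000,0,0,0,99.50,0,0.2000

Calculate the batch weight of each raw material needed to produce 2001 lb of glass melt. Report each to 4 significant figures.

Full float precision is carried from start to finish. In-progress results are displayed rounded to 4 significant digits when written out — every reported figure takes exactly one rounding — derived quantities, which include net glass mass, six oxide percentages, yield, the totals, ignition loss, are recomputed in exact precision, as quoted within the problem or answer text, using the weight values for 2001 lb of glass.
Target oxide masses per 2001 lb glass melt:
  Al2O3: 1.577% × 2001 = 31.56 lb
  MgO: 7.229% × 2001 = 144.7 lb
  Li2O: 0.3838% × 2001 = 7.680 lb
  ZnO: 7.967% × 2001 = 159.4 lb
  SiO2: 72.75% × 2001 = 1456 lb
  BaO: 10.10% × 2001 = 202.1 lb
Sums-versus-targets review using the reported weights, for the quoted basis mass (sums match the target masses once rounding is allowed for):
  Al2O3: 171.0·0.1627 + 1242·0.003000 = 31.55 lb (target 31.56 lb)
  MgO: 103.4·0.9850 + 135.4·0.3157 = 144.6 lb (target 144.7 lb)
  Li2O: 171.0·0.04490 = 7.678 lb (target 7.680 lb)
  ZnO: 159.7·0.9980 = 159.4 lb (target 159.4 lb)
  SiO2: 171.0·0.7824 + 135.4·0.6333 + 1242·0.9950 = 1455 lb (target 1456 lb)
  BaO: 261.1·0.7741 = 202.1 lb (target 202.1 lb)
Glass-mass closure: batch total minus LOI = 2001 lb (the Σ of target masses is 2001 lb; against the stated basis, 2001 lb — rounding explains the deltas).
Whole-batch sum: Σ batch = 2073 lb; LOI loss = Σ batch·LOI = 71.95 lb; yield, glass over the total, = 96.53%.

Batch per 2001 lb glass melt:
  petalite: 171.0 lb
  dead-burnt magnesia: 103.4 lb
  zinc white: 159.7 lb
  BaCO3: 261.1 lb
  Mg3Si4O10(OH)2: 135.4 lb
  sand: 1242 lb
Total batch = 2073 lb; LOI loss = 71.95 lb; yield = 96.53%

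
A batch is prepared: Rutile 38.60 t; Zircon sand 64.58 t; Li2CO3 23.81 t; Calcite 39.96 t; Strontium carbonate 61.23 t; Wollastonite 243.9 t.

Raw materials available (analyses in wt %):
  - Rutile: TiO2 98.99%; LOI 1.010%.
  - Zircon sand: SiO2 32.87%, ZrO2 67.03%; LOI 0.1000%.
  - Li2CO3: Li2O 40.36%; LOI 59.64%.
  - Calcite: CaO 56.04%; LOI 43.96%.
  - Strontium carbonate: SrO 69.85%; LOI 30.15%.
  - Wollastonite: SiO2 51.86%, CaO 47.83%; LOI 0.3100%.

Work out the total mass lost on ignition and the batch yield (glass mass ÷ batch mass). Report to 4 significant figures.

All internal work maintains full precision through the solve — in-progress results are shown with 4-significant-figure rounding when written out; every reported result is rounded once only. All derived quantities (glass mass, the totals, LOI, six oxide percentages, yield) are carried using the weight values per 420.6 t of glass in full precision as set out in the question or the answer.
Each material's LOI contribution:
  Rutile: 38.60 × 0.01010 = 0.3899 t
  Zircon sand: 64.58 × 0.001000 = 0.06458 t
  Li2CO3: 23.81 × 0.5964 = 14.20 t
  Calcite: 39.96 × 0.4396 = 17.57 t
  Strontium carbonate: 61.23 × 0.3015 = 18.46 t
  Wollastonite: 243.9 × 0.003100 = 0.7561 t
Total LOI = 51.44 t
Glass = batch − LOI = 472.1 − 51.44 = 420.6 t

LOI loss = 51.44 t; glass = 420.6 t; yield = 89.10%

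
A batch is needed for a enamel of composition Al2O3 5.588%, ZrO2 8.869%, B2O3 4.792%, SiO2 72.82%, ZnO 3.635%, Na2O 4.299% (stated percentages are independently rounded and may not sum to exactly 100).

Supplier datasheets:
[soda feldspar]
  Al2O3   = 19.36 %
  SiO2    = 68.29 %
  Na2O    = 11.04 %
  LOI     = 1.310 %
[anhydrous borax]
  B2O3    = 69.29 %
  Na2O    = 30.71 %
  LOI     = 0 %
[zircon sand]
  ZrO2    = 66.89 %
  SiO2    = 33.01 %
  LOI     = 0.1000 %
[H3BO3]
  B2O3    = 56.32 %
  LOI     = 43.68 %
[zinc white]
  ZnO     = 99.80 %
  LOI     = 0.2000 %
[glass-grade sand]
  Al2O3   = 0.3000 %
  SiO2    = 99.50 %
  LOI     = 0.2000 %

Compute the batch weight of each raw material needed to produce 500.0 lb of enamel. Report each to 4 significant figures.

Full float precision is maintained through every step — intermediates are printed rounded to four significant figures in the printout; each reported figure takes a single rounding; derived quantities are recomputed in full float precision (LOI, the yield, net glass mass, the six compositions, totals) from the batch weights per 500.0 lb of glass exactly as shown in question or answer.
Oxide-by-oxide targets in 500.0 lb enamel:
  Al2O3: 5.588% × 500.0 = 27.94 lb
  ZrO2: 8.869% × 500.0 = 44.34 lb
  B2O3: 4.792% × 500.0 = 23.96 lb
  SiO2: 72.82% × 500.0 = 364.1 lb
  ZnO: 3.635% × 500.0 = 18.18 lb
  Na2O: 4.299% × 500.0 = 21.50 lb
Balance tally, oxide-wise, on the weights just shown, for the quoted basis mass (oxide sums agree with the targets up to rounding of the answer):
  Al2O3: 140.5·0.1936 + 247.5·0.003000 = 27.94 lb (target 27.94 lb)
  ZrO2: 66.30·0.6689 = 44.35 lb (target 44.34 lb)
  B2O3: 19.49·0.6929 + 18.56·0.5632 = 23.96 lb (target 23.96 lb)
  SiO2: 140.5·0.6829 + 66.30·0.3301 + 247.5·0.9950 = 364.1 lb (target 364.1 lb)
  ZnO: 18.21·0.9980 = 18.17 lb (target 18.18 lb)
  Na2O: 140.5·0.1104 + 19.49·0.3071 = 21.50 lb (target 21.50 lb)
The glass-mass cross-check: total charge less LOI = 500.0 lb (oxide target masses add up to 500.0 lb; basis as stated: 500.0 lb — a pure rounding effect).
Adding the batch up: Σ batch = 510.6 lb; LOI removed, Σ of batch·LOI: 10.55 lb; yield, glass over the total, = 97.93%.

Batch per 500.0 lb enamel:
  soda feldspar: 140.5 lb
  anhydrous borax: 19.49 lb
  zircon sand: 66.30 lb
  H3BO3: 18.56 lb
  zinc white: 18.21 lb
  glass-grade sand: 247.5 lb
Total batch = 510.6 lb; LOI loss = 10.55 lb; yield = 97.93%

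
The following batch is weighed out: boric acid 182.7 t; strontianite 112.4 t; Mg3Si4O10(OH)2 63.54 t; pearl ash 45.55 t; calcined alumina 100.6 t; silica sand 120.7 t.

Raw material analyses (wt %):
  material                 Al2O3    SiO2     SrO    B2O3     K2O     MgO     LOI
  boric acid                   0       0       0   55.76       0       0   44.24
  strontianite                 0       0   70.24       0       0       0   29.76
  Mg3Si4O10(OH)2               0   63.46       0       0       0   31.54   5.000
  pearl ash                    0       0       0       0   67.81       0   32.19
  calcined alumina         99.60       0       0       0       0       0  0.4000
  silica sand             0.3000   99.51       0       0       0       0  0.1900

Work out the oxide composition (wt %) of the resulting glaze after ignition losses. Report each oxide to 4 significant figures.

Glass mass = 492.7 t (batch 625.5 − LOI 132.7).
Composition: Al2O3 20.41%, SiO2 32.56%, SrO 16.02%, B2O3 20.67%, K2O 6.268%, MgO 4.067%

The working math carries exact precision at all times; working values are rounded off to 4 significant digits when quoted — every reported number takes a single rounding — derived quantities are computed in full float precision (LOI, yield, totals, glass mass, six oxide percentages) starting from the weights at 492.7 t of glass, precisely as stated by the problem or answer text.
What the batch supplies per oxide:
  Al2O3: 100.6·0.9960 + 120.7·0.003000 = 100.6 t
  SiO2: 63.54·0.6346 + 120.7·0.9951 = 160.4 t
  SrO: 112.4·0.7024 = 78.95 t
  B2O3: 182.7·0.5576 = 101.9 t
  K2O: 45.55·0.6781 = 30.89 t
  MgO: 63.54·0.3154 = 20.04 t
LOI: 182.7·0.4424 + 112.4·0.2976 + 63.54·0.05000 + 45.55·0.3219 + 100.6·0.004000 + 120.7·0.001900 = 132.7 t
Glass mass = batch − LOI = 625.5 − 132.7 = 492.7 t (= the summed oxide contributions)
each wt % is 100 × oxide ÷ glass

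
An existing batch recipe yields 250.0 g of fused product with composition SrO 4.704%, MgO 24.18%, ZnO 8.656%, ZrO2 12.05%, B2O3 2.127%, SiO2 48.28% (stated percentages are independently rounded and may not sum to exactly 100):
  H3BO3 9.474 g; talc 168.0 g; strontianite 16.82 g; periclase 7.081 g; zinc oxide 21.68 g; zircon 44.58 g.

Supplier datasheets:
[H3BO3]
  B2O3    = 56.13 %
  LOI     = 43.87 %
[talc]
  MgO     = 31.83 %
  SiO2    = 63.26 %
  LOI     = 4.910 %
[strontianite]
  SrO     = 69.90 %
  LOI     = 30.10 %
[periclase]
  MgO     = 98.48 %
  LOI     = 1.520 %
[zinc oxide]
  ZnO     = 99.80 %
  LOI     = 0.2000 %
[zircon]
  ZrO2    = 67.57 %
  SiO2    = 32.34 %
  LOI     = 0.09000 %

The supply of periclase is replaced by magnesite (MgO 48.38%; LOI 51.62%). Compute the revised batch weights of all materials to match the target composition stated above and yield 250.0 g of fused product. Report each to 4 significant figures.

In-progress results are displayed (rounded to 4 significant digits) in the working — each numeric step keeps exact precision in all steps. Each reported number is rounded once only. Derived quantities (ignition loss, totals, the yield, the six compositions, glass mass) are carried from the weighed amounts for 250.0 g of glass at full float precision as given in the problem or the answer.
Oxide-by-oxide targets in 250.0 g fused product:
  SrO: 4.704% × 250.0 = 11.76 g
  MgO: 24.18% × 250.0 = 60.45 g
  ZnO: 8.656% × 250.0 = 21.64 g
  ZrO2: 12.05% × 250.0 = 30.12 g
  B2O3: 2.127% × 250.0 = 5.318 g
  SiO2: 48.28% × 250.0 = 120.7 g
Oxide-by-oxide audit working from each reported weight, on the stated basis (summed amounts equal target values once rounding is allowed for):
  SrO: 16.82·0.6990 = 11.76 g (target 11.76 g)
  MgO: 168.0·0.3183 + 14.41·0.4838 = 60.45 g (target 60.45 g)
  ZnO: 21.68·0.9980 = 21.64 g (target 21.64 g)
  ZrO2: 44.58·0.6757 = 30.12 g (target 30.12 g)
  B2O3: 9.474·0.5613 = 5.318 g (target 5.318 g)
  SiO2: 168.0·0.6326 + 44.58·0.3234 = 120.7 g (target 120.7 g)
Glass mass check: batch total minus LOI = 250.0 g (per-oxide target masses sum to 250.0 g; basis as stated: 250.0 g — a pure rounding effect).
Summing the batch: Σ batch = 275.0 g; the LOI term Σ batch·LOI equals 24.99 g; glass ÷ batch gives a yield of 90.91%.

Revised batch per 250.0 g fused product:
  H3BO3: 9.474 g
  talc: 168.0 g
  strontianite: 16.82 g
  magnesite: 14.41 g
  zinc oxide: 21.68 g
  zircon: 44.58 g
Total batch = 275.0 g; LOI loss = 24.99 g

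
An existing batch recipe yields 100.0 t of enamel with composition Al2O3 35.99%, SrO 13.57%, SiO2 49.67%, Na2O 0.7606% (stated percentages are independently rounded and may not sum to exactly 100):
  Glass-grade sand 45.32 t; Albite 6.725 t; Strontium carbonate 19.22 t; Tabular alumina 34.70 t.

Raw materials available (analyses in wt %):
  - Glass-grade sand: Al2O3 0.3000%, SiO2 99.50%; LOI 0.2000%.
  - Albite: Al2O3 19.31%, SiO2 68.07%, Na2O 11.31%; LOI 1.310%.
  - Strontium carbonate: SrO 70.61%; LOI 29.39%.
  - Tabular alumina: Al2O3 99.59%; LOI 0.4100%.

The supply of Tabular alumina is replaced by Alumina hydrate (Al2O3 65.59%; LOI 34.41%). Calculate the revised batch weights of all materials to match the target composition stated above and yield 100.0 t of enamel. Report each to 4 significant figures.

All internal work maintains full precision all the way through — in-progress results are displayed, rounded to 4 significant digits, between the steps — exactly one rounding goes into each reported value. All derived quantities (the totals, LOI, net glass mass, four oxide percentages, the yield) are carried using the weight values per 100.0 t of glass in full float precision, as quoted within question or answer.
Target oxide masses per 100.0 t enamel:
  Al2O3: 35.99% × 100.0 = 35.99 t
  SrO: 13.57% × 100.0 = 13.57 t
  SiO2: 49.67% × 100.0 = 49.67 t
  Na2O: 0.7606% × 100.0 = 0.7606 t
A balance pass over the oxides, on the weights just shown, versus the basis set out (sum by sum, the targets are met once rounding is allowed for):
  Al2O3: 45.32·0.003000 + 6.725·0.1931 + 52.68·0.6559 = 35.99 t (target 35.99 t)
  SrO: 19.22·0.7061 = 13.57 t (target 13.57 t)
  SiO2: 45.32·0.9950 + 6.725·0.6807 = 49.67 t (target 49.67 t)
  Na2O: 6.725·0.1131 = 0.7606 t (target 0.7606 t)
Glass-mass bookkeeping: the batch minus its LOI: 99.99 t (summing oxide targets gives 99.99 t; basis as stated: 100.0 t — a pure rounding effect).
Batch grand total — Σ batch = 123.9 t; LOI loss = Σ batch·LOI = 23.95 t; as yield: glass ÷ batch → 80.67%.

Revised batch per 100.0 t enamel:
  Glass-grade sand: 45.32 t
  Albite: 6.725 t
  Strontium carbonate: 19.22 t
  Alumina hydrate: 52.68 t
Total batch = 123.9 t; LOI loss = 23.95 t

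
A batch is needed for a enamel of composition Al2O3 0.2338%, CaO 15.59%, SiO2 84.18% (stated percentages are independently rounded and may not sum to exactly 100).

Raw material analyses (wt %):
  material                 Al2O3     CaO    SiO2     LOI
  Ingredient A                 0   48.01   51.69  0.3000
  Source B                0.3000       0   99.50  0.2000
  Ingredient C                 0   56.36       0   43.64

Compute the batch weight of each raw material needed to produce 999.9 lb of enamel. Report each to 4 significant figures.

Batch per 999.9 lb enamel:
  Ingredient A: 128.4 lb
  Source B: 779.3 lb
  Ingredient C: 167.2 lb
Total batch = 1075 lb; LOI loss = 74.91 lb; yield = 93.03%

Intermediates are displayed, rounded to 4 significant figures, within the worked lines; every computation maintains full precision at all times. Every reported number is rounded once only. Derived quantities, which include three oxide percentages, totals, ignition loss, glass mass, yield, are carried in exact precision, as set out in the problem or answer text, starting from the weights on 999.9 lb of glass.
Oxide mass targets, per 999.9 lb enamel:
  Al2O3: 0.2338% × 999.9 = 2.338 lb
  CaO: 15.59% × 999.9 = 155.9 lb
  SiO2: 84.18% × 999.9 = 841.7 lb
Per-oxide balance check applying the batch weights above, relative to the basis at hand (delivered sums recover each target within answer rounding):
  Al2O3: 779.3·0.003000 = 2.338 lb (target 2.338 lb)
  CaO: 128.4·0.4801 + 167.2·0.5636 = 155.9 lb (target 155.9 lb)
  SiO2: 128.4·0.5169 + 779.3·0.9950 = 841.8 lb (target 841.7 lb)
Glass mass check: total batch − LOI = 1000 lb (summing oxide targets gives 999.9 lb; stated basis 999.9 lb — gaps are rounding artifacts).
Adding the batch up: Σ batch = 1075 lb; LOI loss = Σ batch·LOI = 74.91 lb; glass ÷ batch gives a yield of 93.03%.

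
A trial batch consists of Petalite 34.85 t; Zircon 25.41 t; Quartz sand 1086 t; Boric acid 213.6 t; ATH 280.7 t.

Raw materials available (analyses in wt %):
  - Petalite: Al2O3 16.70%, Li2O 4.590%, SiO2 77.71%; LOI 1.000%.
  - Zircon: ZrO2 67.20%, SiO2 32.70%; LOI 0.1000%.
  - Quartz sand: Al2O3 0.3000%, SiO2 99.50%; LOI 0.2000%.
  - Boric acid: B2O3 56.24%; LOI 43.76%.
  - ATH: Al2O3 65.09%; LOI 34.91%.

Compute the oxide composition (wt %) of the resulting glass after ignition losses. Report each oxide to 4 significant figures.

Every computation holds exact precision in every operation — intermediates are displayed, rounded to 4 significant digits, as written — each reported value sees exactly one rounding. Derived quantities are recomputed at full float precision (net glass mass, yield, totals, the five compositions, LOI) using the weight values for 1447 t of glass as set out in problem or answer.
Delivered oxide masses:
  Al2O3: 34.85·0.1670 + 1086·0.003000 + 280.7·0.6509 = 191.8 t
  B2O3: 213.6·0.5624 = 120.1 t
  ZrO2: 25.41·0.6720 = 17.08 t
  Li2O: 34.85·0.04590 = 1.600 t
  SiO2: 34.85·0.7771 + 25.41·0.3270 + 1086·0.9950 = 1116 t
LOI: 34.85·0.01000 + 25.41·0.001000 + 1086·0.002000 + 213.6·0.4376 + 280.7·0.3491 = 194.0 t
batch − LOI leaves glass = 1641 − 194.0 = 1447 t (equal to the oxide-mass sum)
each oxide over glass, ×100, is wt %

Glass mass = 1447 t (batch 1641 − LOI 194.0).
Composition: Al2O3 13.26%, B2O3 8.304%, ZrO2 1.180%, Li2O 0.1106%, SiO2 77.15%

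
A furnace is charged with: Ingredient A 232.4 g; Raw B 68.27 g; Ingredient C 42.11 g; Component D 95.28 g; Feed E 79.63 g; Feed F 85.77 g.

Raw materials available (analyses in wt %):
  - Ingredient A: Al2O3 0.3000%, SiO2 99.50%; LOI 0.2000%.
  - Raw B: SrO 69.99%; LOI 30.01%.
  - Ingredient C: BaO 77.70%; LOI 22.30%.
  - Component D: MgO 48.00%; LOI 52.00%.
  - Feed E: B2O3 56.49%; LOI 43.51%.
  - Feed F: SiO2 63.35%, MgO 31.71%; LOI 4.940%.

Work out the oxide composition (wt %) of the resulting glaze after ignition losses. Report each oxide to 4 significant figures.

The intermediate values are printed, with 4-significant-figure rounding, across the worked steps; the working math runs at exact precision from start to finish — a single rounding produces every reported value. All derived quantities are recomputed in exact precision (the yield, the six compositions, ignition loss, the totals, net glass mass) from the batch weights at 484.7 g of glass, as given in the problem or answer text.
Per-oxide mass from batch:
  BaO: 42.11·0.7770 = 32.72 g
  Al2O3: 232.4·0.003000 = 0.6972 g
  SiO2: 232.4·0.9950 + 85.77·0.6335 = 285.6 g
  SrO: 68.27·0.6999 = 47.78 g
  B2O3: 79.63·0.5649 = 44.98 g
  MgO: 95.28·0.4800 + 85.77·0.3171 = 72.93 g
LOI: 232.4·0.002000 + 68.27·0.3001 + 42.11·0.2230 + 95.28·0.5200 + 79.63·0.4351 + 85.77·0.04940 = 118.8 g
The glass mass, total less LOI, = 603.5 − 118.8 = 484.7 g (consistent with Σ oxide mass)
percent share: oxide ÷ glass, ×100

Glass mass = 484.7 g (batch 603.5 − LOI 118.8).
Composition: BaO 6.751%, Al2O3 0.1438%, SiO2 58.92%, SrO 9.858%, B2O3 9.281%, MgO 15.05%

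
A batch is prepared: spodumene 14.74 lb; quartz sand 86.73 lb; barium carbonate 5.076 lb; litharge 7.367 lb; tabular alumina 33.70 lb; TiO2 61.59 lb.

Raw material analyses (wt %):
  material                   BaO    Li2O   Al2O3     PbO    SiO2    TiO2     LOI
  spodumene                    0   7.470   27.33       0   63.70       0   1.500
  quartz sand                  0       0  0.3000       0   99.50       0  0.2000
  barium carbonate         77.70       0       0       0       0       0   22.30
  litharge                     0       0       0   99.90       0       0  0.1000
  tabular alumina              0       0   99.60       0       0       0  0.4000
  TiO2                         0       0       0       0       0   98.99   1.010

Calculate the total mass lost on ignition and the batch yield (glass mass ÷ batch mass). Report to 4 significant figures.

Values along the way are printed (rounded to four significant digits) as written; every computation carries full precision in every operation; each reported number includes exactly one rounding. All derived quantities (net glass mass, the six compositions, ignition loss, the totals, yield) are recomputed from the batch weights at 206.9 lb of glass in exact precision, exactly as printed in the question or the answer.
Each material's LOI contribution:
  spodumene: 14.74 × 0.01500 = 0.2211 lb
  quartz sand: 86.73 × 0.002000 = 0.1735 lb
  barium carbonate: 5.076 × 0.2230 = 1.132 lb
  litharge: 7.367 × 0.001000 = 0.007367 lb
  tabular alumina: 33.70 × 0.004000 = 0.1348 lb
  TiO2: 61.59 × 0.01010 = 0.6221 lb
Total LOI = 2.291 lb
Glass = batch − LOI = 209.2 − 2.291 = 206.9 lb

LOI loss = 2.291 lb; glass = 206.9 lb; yield = 98.91%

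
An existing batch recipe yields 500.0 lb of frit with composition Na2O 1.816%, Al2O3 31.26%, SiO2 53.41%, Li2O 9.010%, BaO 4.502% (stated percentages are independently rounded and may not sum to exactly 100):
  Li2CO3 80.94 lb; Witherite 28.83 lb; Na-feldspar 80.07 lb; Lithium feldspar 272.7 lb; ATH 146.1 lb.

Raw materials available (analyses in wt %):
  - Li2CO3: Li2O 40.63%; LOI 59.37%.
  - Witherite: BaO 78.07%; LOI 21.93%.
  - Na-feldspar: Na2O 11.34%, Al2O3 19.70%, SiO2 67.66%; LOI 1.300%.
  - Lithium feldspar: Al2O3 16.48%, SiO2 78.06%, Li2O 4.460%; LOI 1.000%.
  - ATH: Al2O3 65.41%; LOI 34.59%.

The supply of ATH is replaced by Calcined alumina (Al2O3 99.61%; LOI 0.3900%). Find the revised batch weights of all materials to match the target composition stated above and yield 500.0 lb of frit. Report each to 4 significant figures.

Revised batch per 500.0 lb frit:
  Li2CO3: 80.94 lb
  Witherite: 28.83 lb
  Na-feldspar: 80.07 lb
  Lithium feldspar: 272.7 lb
  Calcined alumina: 95.96 lb
Total batch = 558.5 lb; LOI loss = 58.52 lb

Working values are displayed (rounded to four significant figures) in the printout. Each numeric step maintains full precision all the way through — a single rounding yields every reported result. The derived quantities are carried from the batch weights on 500.0 lb of glass at exact precision (the five compositions, totals, net glass mass, the yield, ignition loss), as given in the question or the answer.
Oxide mass targets, per 500.0 lb frit:
  Na2O: 1.816% × 500.0 = 9.080 lb
  Al2O3: 31.26% × 500.0 = 156.3 lb
  SiO2: 53.41% × 500.0 = 267.0 lb
  Li2O: 9.010% × 500.0 = 45.05 lb
  BaO: 4.502% × 500.0 = 22.51 lb
Checking each oxide sum applying the batch weights above, under the basis named above (oxide sums agree with the targets inside rounding margins):
  Na2O: 80.07·0.1134 = 9.080 lb (target 9.080 lb)
  Al2O3: 80.07·0.1970 + 272.7·0.1648 + 95.96·0.9961 = 156.3 lb (target 156.3 lb)
  SiO2: 80.07·0.6766 + 272.7·0.7806 = 267.0 lb (target 267.0 lb)
  Li2O: 80.94·0.4063 + 272.7·0.04460 = 45.05 lb (target 45.05 lb)
  BaO: 28.83·0.7807 = 22.51 lb (target 22.51 lb)
Glass-mass sanity pass: total charge less LOI = 500.0 lb (the Σ of target masses is 500.0 lb; stated basis 500.0 lb — any gap is answer rounding).
Total batch = Σ batch = 558.5 lb; the LOI term Σ batch·LOI equals 58.52 lb; yield = glass ÷ total batch = 89.52%.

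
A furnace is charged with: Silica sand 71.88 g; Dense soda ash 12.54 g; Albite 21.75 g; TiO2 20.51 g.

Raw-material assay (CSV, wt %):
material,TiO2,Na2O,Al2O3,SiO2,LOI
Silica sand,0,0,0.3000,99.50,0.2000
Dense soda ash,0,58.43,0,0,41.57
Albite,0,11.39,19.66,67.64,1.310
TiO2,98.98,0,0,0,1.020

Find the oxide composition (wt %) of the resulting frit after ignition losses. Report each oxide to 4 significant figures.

Glass mass = 120.8 g (batch 126.7 − LOI 5.851).
Composition: TiO2 16.80%, Na2O 8.114%, Al2O3 3.717%, SiO2 71.37%

Mid-chain values are printed rounded off to 4 significant digits alongside each step — the working math keeps exact precision at all times; exactly one rounding lands on each reported number — derived quantities are computed in exact precision (the four compositions, the yield, net glass mass, LOI, totals) from the batch weights for 120.8 g of glass as given in either problem or answer.
What the batch supplies per oxide:
  TiO2: 20.51·0.9898 = 20.30 g
  Na2O: 12.54·0.5843 + 21.75·0.1139 = 9.804 g
  Al2O3: 71.88·0.003000 + 21.75·0.1966 = 4.492 g
  SiO2: 71.88·0.9950 + 21.75·0.6764 = 86.23 g
LOI: 71.88·0.002000 + 12.54·0.4157 + 21.75·0.01310 + 20.51·0.01020 = 5.851 g
batch − LOI leaves glass = 126.7 − 5.851 = 120.8 g (= Σ oxide masses)
wt % = oxide mass / glass mass × 100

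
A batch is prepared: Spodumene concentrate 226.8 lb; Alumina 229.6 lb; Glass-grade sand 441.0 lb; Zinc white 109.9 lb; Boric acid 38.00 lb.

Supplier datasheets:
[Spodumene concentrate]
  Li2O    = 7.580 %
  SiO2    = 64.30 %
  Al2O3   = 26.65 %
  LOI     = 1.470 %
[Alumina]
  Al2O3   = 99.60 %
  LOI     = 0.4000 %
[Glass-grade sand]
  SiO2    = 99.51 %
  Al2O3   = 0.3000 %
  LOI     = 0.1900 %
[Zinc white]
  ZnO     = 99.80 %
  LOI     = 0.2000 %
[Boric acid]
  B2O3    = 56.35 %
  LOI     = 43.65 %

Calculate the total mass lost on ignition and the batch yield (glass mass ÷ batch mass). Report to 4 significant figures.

LOI loss = 21.90 lb; glass = 1023 lb; yield = 97.91%

The intermediate values are printed (rounded to 4 significant figures) in the working. Full float precision is kept through every step; a single rounding produces every reported figure — derived quantities, which include the yield, ignition loss, totals, glass mass, the five compositions, are re-derived in full float precision, exactly as printed in the problem or answer text, from the batch weights at 1023 lb of glass.
Per-material ignition loss:
  Spodumene concentrate: 226.8 × 0.01470 = 3.334 lb
  Alumina: 229.6 × 0.004000 = 0.9184 lb
  Glass-grade sand: 441.0 × 0.001900 = 0.8379 lb
  Zinc white: 109.9 × 0.002000 = 0.2198 lb
  Boric acid: 38.00 × 0.4365 = 16.59 lb
Total LOI = 21.90 lb
Glass = batch − LOI = 1045 − 21.90 = 1023 lb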